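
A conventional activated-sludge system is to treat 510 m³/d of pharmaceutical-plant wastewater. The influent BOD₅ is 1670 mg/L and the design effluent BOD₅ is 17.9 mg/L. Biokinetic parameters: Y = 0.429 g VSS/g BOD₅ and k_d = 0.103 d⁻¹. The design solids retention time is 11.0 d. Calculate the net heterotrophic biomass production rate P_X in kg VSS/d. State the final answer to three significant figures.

Observed yield with endogenous decay: Y_obs = Y / (1 + k_d·θ_c) = 0.429 / (1 + 0.103 × 11.0) = 0.429 / 2.133 = 0.2011 g VSS/g BOD₅.
Q·(S₀ − S) = 510 × (1670 − 17.9) × 10⁻³ = 842.6 kg/d removed.
P_X = Y_obs · Q(S₀ − S) = 0.2011 × 842.6 = 169.5 kg VSS/d.

P_X ≈ 169 kg VSS/d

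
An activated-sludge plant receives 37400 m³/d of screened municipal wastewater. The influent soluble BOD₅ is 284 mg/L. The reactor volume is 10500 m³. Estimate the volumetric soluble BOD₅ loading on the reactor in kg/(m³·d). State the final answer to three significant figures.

L_v ≈ 1.01 kg soluble BOD₅/(m³·d)

Applied soluble BOD₅ load per unit volume = Q·S₀/V = (37400 × 284/1000)/10500 = 1.012 kg soluble BOD₅·m⁻³·d⁻¹.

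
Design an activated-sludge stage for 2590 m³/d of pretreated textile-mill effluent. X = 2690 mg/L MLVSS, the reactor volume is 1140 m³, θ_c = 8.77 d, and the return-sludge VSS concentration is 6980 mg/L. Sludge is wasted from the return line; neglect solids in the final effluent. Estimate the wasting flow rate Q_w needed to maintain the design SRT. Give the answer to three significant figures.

Q_w ≈ 50.1 m³/d

Wasting from the return line (neglecting effluent solids): Q_w = V·X / (θ_c·X_r) = 1140 × 2690 / (8.77 × 6980) = 50.10 m³/d.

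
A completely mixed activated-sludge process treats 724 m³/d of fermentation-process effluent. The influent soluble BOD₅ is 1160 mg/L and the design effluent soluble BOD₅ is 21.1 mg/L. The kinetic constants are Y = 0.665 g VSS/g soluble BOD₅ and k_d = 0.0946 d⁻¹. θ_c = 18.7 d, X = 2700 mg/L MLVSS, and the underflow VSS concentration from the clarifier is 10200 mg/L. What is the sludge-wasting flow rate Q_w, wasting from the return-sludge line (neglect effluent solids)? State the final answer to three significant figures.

Q_w ≈ 19.4 m³/d

From the SRT design equation V = Y Q (S₀−S) θ_c / [X (1 + k_d θ_c)] = 0.665 × 724 × (1160 − 21.1) × 18.7 / [2700 × (1 + 0.0946 × 18.7)] = 1.03×10^7 / 7476 = 1372 m³.
Q_w = (V·X)/(θ_c X_r) = 1372 × 2700 / (18.7 × 10200) = 19.41 m³/d.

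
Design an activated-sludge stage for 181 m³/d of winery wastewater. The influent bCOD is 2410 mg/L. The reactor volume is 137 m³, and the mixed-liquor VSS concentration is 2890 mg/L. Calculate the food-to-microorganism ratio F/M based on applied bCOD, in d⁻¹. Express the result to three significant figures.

F/M ≈ 1.10 d⁻¹

F/M = applied load / biomass = Q·S₀/(V·X) = 181 × 2410 / (137.0 × 2890) = 1.102 d⁻¹.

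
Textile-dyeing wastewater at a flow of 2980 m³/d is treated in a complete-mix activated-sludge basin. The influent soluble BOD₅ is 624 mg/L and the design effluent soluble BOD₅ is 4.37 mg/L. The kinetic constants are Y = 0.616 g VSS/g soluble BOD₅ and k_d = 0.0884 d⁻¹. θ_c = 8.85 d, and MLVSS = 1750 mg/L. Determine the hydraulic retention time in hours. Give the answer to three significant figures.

Rearranging the biomass balance for a CMAS with decay, V = Y·Q·ΔS·θ_c / [X·(1+k_d θ_c)] = 0.616 × 2980 × (624 − 4.37) × 8.85 / [1750 × (1 + 0.0884 × 8.85)] = 1.01×10^7 / 3119 = 3227 m³.
τ = V/Q = 3227/2980 = 1.083 d, or 25.99 h.

τ ≈ 26.0 h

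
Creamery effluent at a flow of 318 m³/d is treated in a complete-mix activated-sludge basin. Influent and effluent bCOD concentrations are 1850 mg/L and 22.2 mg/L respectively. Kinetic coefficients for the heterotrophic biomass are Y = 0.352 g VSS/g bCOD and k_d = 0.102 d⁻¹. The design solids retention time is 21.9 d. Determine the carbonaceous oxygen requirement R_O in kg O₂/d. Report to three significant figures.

R_O ≈ 491 kg O₂/d

Correct the yield for decay: Y_obs = Y/(1 + k_d θ_c) = 0.352 / (1 + 0.102 × 21.9) = 0.352 / 3.234 = 0.1089.
ΔS = 1850 − 22.2 = 1828 mg/L, so the substrate removal rate is 318 × 1828/1000 = 581.2 kg bCOD/d.
Net sludge production P_X = 0.1089 × 581.2 = 63.27 kg VSS/d.
R_O = Q·(S₀ − S) − 1.42·P_X = 581.2 − 1.42 × 63.27 = 491.4 kg O₂/d.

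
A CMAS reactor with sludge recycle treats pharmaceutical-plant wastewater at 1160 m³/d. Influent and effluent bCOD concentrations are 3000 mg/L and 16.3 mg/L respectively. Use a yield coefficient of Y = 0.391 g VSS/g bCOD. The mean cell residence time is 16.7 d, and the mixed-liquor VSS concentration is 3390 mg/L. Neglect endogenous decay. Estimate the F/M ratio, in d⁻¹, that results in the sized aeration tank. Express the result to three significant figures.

V·X = Y·Q·ΔS·θ_c gives V = 0.391 × 1160 × (3000 − 16.3) × 16.7 / 3390 = 6667 m³.
F/M = Q·S₀ / (V·X) = 1160 × 3000 / (6667 × 3390) = 0.1540 g bCOD·(g VSS·d)⁻¹.

F/M ≈ 0.154 d⁻¹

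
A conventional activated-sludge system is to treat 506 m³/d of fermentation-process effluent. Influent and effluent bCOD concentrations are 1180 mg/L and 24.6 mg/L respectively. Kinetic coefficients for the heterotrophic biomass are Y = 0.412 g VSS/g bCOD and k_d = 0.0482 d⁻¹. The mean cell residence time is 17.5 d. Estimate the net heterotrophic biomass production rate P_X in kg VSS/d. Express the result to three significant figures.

Observed yield with endogenous decay: Y_obs = Y / (1 + k_d·θ_c) = 0.412 / (1 + 0.0482 × 17.5) = 0.412 / 1.844 = 0.2235 g VSS/g bCOD.
Mass of bCOD removed per day: Q(S₀ − S) = 506 × 1155 g/m³ = 584.6 kg/d.
So the net sludge growth is P_X = 0.2235 × 584.6 = 130.7 kg VSS/d.

P_X ≈ 131 kg VSS/d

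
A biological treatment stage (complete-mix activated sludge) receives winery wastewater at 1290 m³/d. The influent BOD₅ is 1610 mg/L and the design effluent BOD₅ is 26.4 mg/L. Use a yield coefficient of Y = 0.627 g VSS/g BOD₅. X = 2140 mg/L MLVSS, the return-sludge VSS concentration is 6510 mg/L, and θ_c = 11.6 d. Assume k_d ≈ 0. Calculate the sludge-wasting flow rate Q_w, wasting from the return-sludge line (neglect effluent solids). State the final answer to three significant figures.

With k_d = 0 the design equation reduces to V = Y Q (S₀−S) θ_c / X = 0.627 × 1290 × (1610 − 26.4) × 11.6 / 2140 = 6943 m³.
Wasting from the return line (neglecting effluent solids): Q_w = V·X / (θ_c·X_r) = 6943 × 2140 / (11.6 × 6510) = 196.8 m³/d.

Q_w ≈ 197 m³/d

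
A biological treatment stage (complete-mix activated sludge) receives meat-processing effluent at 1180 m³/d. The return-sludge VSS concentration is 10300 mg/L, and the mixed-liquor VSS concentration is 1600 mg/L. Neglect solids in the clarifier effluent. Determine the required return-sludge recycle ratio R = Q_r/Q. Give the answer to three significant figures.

Mass balance around the secondary clarifier (neglecting effluent solids): R = X / (X_r − X) = 1600 / (10300 − 1600) = 0.1839.

R ≈ 0.184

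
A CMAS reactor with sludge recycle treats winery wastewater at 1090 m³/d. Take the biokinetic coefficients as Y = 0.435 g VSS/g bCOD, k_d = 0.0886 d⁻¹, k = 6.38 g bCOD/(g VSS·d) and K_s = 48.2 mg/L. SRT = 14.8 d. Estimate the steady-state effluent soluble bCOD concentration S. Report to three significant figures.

S ≈ 2.87 mg/L

Effluent substrate depends only on kinetics and SRT: S = K_s(1 + k_d θ_c) / [θ_c(Yk − k_d) − 1] = 48.2 × (1 + 0.0886 × 14.8) / [14.8 × (0.435 × 6.38 − 0.0886) − 1] = 111.4 / 38.76 = 2.874 mg/L.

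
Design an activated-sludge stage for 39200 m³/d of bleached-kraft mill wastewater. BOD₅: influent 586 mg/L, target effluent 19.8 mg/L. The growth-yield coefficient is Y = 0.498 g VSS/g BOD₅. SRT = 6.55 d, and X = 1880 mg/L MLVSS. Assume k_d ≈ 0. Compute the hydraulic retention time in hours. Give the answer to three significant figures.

τ ≈ 23.6 h

V·X = Y·Q·ΔS·θ_c gives V = 0.498 × 39200 × (586 − 19.8) × 6.55 / 1880 = 38510 m³.
Hydraulic retention time τ = V/Q = 38510 / 39200 = 0.9824 d = 23.58 h.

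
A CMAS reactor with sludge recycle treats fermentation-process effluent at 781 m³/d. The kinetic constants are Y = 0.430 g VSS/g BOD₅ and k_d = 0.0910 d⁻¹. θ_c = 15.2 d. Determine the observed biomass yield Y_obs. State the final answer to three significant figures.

Y_obs ≈ 0.180 g VSS/g BOD₅

Y_obs = Y / (1 + k_d θ_c) = 0.430 / (1 + 0.0910 × 15.2) = 0.430 / 2.383 = 0.1804.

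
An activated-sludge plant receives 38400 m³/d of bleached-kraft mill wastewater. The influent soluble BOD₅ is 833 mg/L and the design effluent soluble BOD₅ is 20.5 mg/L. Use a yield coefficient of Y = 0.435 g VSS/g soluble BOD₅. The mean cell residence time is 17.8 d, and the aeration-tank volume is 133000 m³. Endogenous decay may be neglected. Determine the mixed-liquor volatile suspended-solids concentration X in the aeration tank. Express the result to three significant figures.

Without decay, X = Y Q (S₀−S) θ_c / V = 0.435 × 38400 × (833 − 20.5) × 17.8 / 133000 = 1816 mg/L.

X ≈ 1820 mg/L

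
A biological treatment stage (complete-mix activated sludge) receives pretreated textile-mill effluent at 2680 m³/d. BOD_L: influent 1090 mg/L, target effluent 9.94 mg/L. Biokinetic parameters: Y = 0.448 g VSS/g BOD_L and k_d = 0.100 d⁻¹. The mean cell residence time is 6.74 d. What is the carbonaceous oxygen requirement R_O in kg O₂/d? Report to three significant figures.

Correct the yield for decay: Y_obs = Y/(1 + k_d θ_c) = 0.448 / (1 + 0.100 × 6.74) = 0.448 / 1.674 = 0.2676.
ΔS = 1090 − 9.94 = 1080 mg/L, so the substrate removal rate is 2680 × 1080/1000 = 2895 kg BOD_L/d.
Biomass synthesised: P_X = Y_obs × 2895 = 774.6 kg VSS/d.
Carbonaceous O₂ demand = substrate oxidised − cell-mass equivalent = 2895 − 1.42 × 774.6 = 1795 kg O₂/d.

R_O ≈ 1790 kg O₂/d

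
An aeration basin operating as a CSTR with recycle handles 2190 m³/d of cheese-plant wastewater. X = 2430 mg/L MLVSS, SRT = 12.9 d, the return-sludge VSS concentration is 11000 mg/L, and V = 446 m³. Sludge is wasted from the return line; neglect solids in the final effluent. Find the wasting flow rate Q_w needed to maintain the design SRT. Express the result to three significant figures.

Q_w ≈ 7.64 m³/d

Wasting from the return line (neglecting effluent solids): Q_w = V·X / (θ_c·X_r) = 446.0 × 2430 / (12.9 × 11000) = 7.638 m³/d.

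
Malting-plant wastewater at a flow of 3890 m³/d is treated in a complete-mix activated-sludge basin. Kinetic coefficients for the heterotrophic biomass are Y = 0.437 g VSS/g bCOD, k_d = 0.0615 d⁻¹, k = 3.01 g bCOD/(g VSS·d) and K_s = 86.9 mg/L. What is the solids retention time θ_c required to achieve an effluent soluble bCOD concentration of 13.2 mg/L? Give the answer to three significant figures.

θ_c ≈ 8.93 d

Specific growth rate at S = 13.2 mg/L: μ = YkS/(K_s+S) = 0.437·3.01·13.2/(86.9+13.2) = 0.1735 d⁻¹.
θ_c = 1/(μ − k_d) = 1/(0.1735 − 0.0615) = 1/0.1120 = 8.932 d.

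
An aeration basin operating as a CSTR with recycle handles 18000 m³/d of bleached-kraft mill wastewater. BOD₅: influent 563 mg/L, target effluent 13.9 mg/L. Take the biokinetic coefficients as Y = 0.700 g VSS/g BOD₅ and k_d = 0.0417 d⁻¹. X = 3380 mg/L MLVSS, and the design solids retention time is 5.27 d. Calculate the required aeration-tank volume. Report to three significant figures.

V ≈ 8840 m³

Steady-state biomass mass balance: V·X·(1 + k_d·θ_c) = Y·Q·(S₀ − S)·θ_c, so V = 0.700 × 18000 × (563 − 13.9) × 5.27 / [3380 × (1 + 0.0417 × 5.27)] = 3.65×10^7 / 4123 = 8844 m³.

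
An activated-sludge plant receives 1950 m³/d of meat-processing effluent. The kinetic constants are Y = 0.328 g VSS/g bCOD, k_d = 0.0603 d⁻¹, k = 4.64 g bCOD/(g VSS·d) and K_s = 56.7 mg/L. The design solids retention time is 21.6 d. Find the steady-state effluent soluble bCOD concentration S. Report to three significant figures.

S ≈ 4.27 mg/L

Effluent substrate depends only on kinetics and SRT: S = K_s(1 + k_d θ_c) / [θ_c(Yk − k_d) − 1] = 56.7 × (1 + 0.0603 × 21.6) / [21.6 × (0.328 × 4.64 − 0.0603) − 1] = 130.6 / 30.57 = 4.270 mg/L.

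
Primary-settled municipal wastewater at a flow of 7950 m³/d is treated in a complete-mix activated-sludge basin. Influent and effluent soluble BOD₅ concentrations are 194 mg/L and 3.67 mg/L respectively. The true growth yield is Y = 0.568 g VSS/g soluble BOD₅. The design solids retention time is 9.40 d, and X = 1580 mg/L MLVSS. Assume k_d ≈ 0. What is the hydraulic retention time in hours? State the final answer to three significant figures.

With k_d = 0 the design equation reduces to V = Y Q (S₀−S) θ_c / X = 0.568 × 7950 × (194 − 3.67) × 9.40 / 1580 = 5113 m³.
τ = V/Q = 5113/7950 = 0.6432 d, or 15.44 h.

τ ≈ 15.4 h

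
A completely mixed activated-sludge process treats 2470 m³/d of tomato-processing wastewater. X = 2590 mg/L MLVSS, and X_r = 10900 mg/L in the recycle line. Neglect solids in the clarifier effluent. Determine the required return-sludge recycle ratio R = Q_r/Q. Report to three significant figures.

R ≈ 0.312

Mass balance around the secondary clarifier (neglecting effluent solids): R = X / (X_r − X) = 2590 / (10900 − 2590) = 0.3117.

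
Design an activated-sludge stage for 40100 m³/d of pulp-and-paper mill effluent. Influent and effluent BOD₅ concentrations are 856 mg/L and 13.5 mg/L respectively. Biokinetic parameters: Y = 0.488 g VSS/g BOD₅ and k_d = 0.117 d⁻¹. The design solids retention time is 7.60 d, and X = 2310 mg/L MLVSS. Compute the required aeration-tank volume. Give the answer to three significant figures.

Rearranging the biomass balance for a CMAS with decay, V = Y·Q·ΔS·θ_c / [X·(1+k_d θ_c)] = 0.488 × 40100 × (856 − 13.5) × 7.60 / [2310 × (1 + 0.117 × 7.60)] = 1.25×10^8 / 4364 = 28712 m³.

V ≈ 28700 m³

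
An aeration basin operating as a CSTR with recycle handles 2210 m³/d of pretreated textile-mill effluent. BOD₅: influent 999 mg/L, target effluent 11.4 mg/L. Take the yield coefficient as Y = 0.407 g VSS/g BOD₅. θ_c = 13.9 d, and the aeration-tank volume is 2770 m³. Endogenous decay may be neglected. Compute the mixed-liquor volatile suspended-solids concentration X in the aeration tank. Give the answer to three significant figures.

Without decay, X = Y Q (S₀−S) θ_c / V = 0.407 × 2210 × (999 − 11.4) × 13.9 / 2770 = 4458 mg/L.

X ≈ 4460 mg/L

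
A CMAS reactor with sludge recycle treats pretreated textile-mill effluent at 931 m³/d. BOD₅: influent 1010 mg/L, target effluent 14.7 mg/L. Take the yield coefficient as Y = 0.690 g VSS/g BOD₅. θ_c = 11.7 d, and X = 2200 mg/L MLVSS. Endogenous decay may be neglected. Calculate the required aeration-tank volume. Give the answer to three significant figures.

V ≈ 3400 m³

With k_d = 0 the design equation reduces to V = Y Q (S₀−S) θ_c / X = 0.690 × 931 × (1010 − 14.7) × 11.7 / 2200 = 3400 m³.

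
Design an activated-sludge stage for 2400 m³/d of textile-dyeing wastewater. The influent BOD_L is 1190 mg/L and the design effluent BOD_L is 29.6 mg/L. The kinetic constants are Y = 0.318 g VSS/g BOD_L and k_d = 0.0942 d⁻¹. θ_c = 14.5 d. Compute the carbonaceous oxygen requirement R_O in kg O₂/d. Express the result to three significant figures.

Observed yield with endogenous decay: Y_obs = Y / (1 + k_d·θ_c) = 0.318 / (1 + 0.0942 × 14.5) = 0.318 / 2.366 = 0.1344 g VSS/g BOD_L.
Substrate removed = Q·(S₀ − S) = 2400 m³/d × (1190 − 29.6) g/m³ = 2.78×10^6 g/d = 2785 kg/d.
Biomass synthesised: P_X = Y_obs × 2785 = 374.3 kg VSS/d.
R_O = Q·ΔS − 1.42 P_X = 2785 − 531.5 = 2253 kg O₂/d.

R_O ≈ 2250 kg O₂/d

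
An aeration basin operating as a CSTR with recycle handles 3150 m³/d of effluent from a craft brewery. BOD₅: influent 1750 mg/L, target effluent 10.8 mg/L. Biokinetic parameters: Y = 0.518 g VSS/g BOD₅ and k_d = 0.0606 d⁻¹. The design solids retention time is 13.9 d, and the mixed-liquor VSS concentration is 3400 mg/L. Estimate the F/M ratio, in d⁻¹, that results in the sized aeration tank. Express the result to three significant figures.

F/M ≈ 0.257 d⁻¹

Steady-state biomass mass balance: V·X·(1 + k_d·θ_c) = Y·Q·(S₀ − S)·θ_c, so V = 0.518 × 3150 × (1750 − 10.8) × 13.9 / [3400 × (1 + 0.0606 × 13.9)] = 3.94×10^7 / 6264 = 6297 m³.
F/M = applied load / biomass = Q·S₀/(V·X) = 3150 × 1750 / (6297 × 3400) = 0.2575 d⁻¹.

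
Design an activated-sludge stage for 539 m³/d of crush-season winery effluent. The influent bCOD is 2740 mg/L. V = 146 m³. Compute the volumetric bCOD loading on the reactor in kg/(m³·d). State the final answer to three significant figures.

L_v = Q S₀ / V = 539 × 2740 × 10⁻³ / 146.0 = 10.12 kg/(m³·d).

L_v ≈ 10.1 kg bCOD/(m³·d)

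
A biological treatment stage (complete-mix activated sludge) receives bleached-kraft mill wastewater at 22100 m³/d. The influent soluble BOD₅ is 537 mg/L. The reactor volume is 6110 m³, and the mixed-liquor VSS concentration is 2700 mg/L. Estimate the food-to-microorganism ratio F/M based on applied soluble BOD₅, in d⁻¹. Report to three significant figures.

F/M = Q·S₀ / (V·X) = 22100 × 537 / (6110 × 2700) = 0.7194 g soluble BOD₅·(g VSS·d)⁻¹.

F/M ≈ 0.719 d⁻¹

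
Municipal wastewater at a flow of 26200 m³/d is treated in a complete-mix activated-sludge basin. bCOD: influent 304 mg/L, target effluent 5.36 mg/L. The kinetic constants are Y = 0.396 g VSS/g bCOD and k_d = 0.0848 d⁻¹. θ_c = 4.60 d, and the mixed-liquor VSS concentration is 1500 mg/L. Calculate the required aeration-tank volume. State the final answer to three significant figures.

V ≈ 6840 m³

Steady-state biomass mass balance: V·X·(1 + k_d·θ_c) = Y·Q·(S₀ − S)·θ_c, so V = 0.396 × 26200 × (304 − 5.36) × 4.60 / [1500 × (1 + 0.0848 × 4.60)] = 1.43×10^7 / 2085 = 6836 m³.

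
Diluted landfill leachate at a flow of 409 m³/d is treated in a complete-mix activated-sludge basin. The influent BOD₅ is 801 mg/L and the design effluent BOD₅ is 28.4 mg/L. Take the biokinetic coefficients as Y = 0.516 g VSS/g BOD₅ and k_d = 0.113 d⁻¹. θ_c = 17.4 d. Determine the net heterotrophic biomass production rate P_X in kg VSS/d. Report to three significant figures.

Correct the yield for decay: Y_obs = Y/(1 + k_d θ_c) = 0.516 / (1 + 0.113 × 17.4) = 0.516 / 2.966 = 0.1740.
ΔS = 801 − 28.4 = 772.6 mg/L, so the substrate removal rate is 409 × 772.6/1000 = 316.0 kg BOD₅/d.
Biomass produced: P_X = Y_obs·Q·ΔS = 0.1740 × 316.0 ≈ 54.97 kg VSS/d.

P_X ≈ 55.0 kg VSS/d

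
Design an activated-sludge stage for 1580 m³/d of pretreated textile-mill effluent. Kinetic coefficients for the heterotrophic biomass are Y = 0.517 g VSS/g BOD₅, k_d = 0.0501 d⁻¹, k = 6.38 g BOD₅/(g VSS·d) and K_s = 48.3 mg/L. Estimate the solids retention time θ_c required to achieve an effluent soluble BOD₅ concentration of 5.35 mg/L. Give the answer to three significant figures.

θ_c ≈ 3.59 d

Specific growth rate at S = 5.35 mg/L: μ = YkS/(K_s+S) = 0.517·6.38·5.35/(48.3+5.35) = 0.3289 d⁻¹.
θ_c = 1/(μ − k_d) = 1/(0.3289 − 0.0501) = 1/0.2788 = 3.586 d.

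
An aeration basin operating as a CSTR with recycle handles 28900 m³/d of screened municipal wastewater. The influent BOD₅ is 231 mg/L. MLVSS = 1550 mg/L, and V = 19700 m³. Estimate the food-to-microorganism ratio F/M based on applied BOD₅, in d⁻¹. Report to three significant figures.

F/M ≈ 0.219 d⁻¹

F/M = Q·S₀ / (V·X) = 28900 × 231 / (19700 × 1550) = 0.2186 g BOD₅·(g VSS·d)⁻¹.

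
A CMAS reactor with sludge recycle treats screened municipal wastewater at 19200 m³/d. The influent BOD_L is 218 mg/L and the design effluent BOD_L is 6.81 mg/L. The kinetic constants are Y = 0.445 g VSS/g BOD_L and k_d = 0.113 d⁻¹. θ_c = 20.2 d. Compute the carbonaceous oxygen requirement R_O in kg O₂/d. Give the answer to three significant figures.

Correct the yield for decay: Y_obs = Y/(1 + k_d θ_c) = 0.445 / (1 + 0.113 × 20.2) = 0.445 / 3.283 = 0.1356.
ΔS = 218 − 6.81 = 211.2 mg/L, so the substrate removal rate is 19200 × 211.2/1000 = 4055 kg BOD_L/d.
Net sludge production P_X = 0.1356 × 4055 = 549.7 kg VSS/d.
R_O = Q·ΔS − 1.42 P_X = 4055 − 780.6 = 3274 kg O₂/d.

R_O ≈ 3270 kg O₂/d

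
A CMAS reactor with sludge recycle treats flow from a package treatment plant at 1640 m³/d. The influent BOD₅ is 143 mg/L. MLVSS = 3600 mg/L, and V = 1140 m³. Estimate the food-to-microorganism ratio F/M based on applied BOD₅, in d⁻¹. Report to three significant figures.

F/M = applied load / biomass = Q·S₀/(V·X) = 1640 × 143 / (1140 × 3600) = 0.05714 d⁻¹.

F/M ≈ 0.0571 d⁻¹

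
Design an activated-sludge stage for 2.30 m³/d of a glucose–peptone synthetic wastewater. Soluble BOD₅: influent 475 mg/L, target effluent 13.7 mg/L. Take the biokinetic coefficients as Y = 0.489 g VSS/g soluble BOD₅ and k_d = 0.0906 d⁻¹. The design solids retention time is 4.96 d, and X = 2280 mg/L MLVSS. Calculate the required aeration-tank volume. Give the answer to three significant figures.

V ≈ 0.779 m³

Rearranging the biomass balance for a CMAS with decay, V = Y·Q·ΔS·θ_c / [X·(1+k_d θ_c)] = 0.489 × 2.30 × (475 − 13.7) × 4.96 / [2280 × (1 + 0.0906 × 4.96)] = 2.57×10^3 / 3305 = 0.7787 m³.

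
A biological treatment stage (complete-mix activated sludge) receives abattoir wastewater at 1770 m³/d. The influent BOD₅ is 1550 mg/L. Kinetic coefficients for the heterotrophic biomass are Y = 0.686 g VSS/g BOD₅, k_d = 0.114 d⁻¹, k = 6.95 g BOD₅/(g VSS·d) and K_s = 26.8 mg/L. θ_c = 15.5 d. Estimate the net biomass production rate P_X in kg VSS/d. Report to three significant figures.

For a completely mixed reactor with recycle the Lawrence–McCarty relation gives S = K_s·(1 + k_d·θ_c) / [θ_c·(Y·k − k_d) − 1] = 26.8 × (1 + 0.114 × 15.5) / [15.5 × (0.686 × 6.95 − 0.114) − 1] = 74.16 / 71.13 = 1.043 mg/L.
Correct the yield for decay: Y_obs = Y/(1 + k_d θ_c) = 0.686 / (1 + 0.114 × 15.5) = 0.686 / 2.767 = 0.2479.
Q·(S₀ − S) = 1770 × (1550 − 1.04) × 10⁻³ = 2742 kg/d removed.
P_X = Y_obs · Q(S₀ − S) = 0.2479 × 2742 = 679.7 kg VSS/d.

P_X ≈ 680 kg VSS/d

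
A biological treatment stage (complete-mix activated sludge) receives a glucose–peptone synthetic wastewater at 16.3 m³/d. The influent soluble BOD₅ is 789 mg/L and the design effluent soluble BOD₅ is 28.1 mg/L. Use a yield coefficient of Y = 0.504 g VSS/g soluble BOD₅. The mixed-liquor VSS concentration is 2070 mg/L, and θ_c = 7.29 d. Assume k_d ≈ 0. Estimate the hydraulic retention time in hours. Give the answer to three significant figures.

V·X = Y·Q·ΔS·θ_c gives V = 0.504 × 16.3 × (789 − 28.1) × 7.29 / 2070 = 22.01 m³.
HRT = V/Q = 22.01 m³ / 16.3 m³·d⁻¹ = 1.351 d × 24 = 32.41 h.

τ ≈ 32.4 h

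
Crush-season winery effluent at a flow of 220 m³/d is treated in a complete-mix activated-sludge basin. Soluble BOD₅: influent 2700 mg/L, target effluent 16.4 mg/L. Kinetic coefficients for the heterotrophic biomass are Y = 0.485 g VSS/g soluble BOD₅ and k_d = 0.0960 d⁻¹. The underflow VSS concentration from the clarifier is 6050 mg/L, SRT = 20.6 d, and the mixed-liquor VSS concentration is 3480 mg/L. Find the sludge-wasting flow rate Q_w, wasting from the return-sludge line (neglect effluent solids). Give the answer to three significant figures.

Q_w ≈ 15.9 m³/d

Rearranging the biomass balance for a CMAS with decay, V = Y·Q·ΔS·θ_c / [X·(1+k_d θ_c)] = 0.485 × 220 × (2700 − 16.4) × 20.6 / [3480 × (1 + 0.0960 × 20.6)] = 5.9×10^6 / 10362 = 569.3 m³.
Q_w = (V·X)/(θ_c X_r) = 569.3 × 3480 / (20.6 × 6050) = 15.89 m³/d.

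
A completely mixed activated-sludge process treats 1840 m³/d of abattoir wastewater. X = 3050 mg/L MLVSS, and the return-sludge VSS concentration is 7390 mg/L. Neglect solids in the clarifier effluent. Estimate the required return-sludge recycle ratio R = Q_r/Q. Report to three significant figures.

R ≈ 0.703

Mass balance around the secondary clarifier (neglecting effluent solids): R = X / (X_r − X) = 3050 / (7390 − 3050) = 0.7028.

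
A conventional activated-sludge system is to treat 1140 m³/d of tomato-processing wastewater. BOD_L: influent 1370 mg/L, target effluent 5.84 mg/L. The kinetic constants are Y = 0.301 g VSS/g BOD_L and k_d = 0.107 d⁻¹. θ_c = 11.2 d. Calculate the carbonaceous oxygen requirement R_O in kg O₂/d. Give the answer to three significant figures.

R_O ≈ 1250 kg O₂/d

The observed yield is Y_obs = Y/(1 + k_d·θ_c) = 0.301 / (1 + 0.107 × 11.2) = 0.301 / 2.198 = 0.1369 g VSS per g BOD_L removed.
Mass of BOD_L removed per day: Q(S₀ − S) = 1140 × 1364 g/m³ = 1555 kg/d.
P_X = Y_obs·Q·(S₀ − S) = 0.1369 × 1555 = 212.9 kg VSS/d.
Carbonaceous O₂ demand = substrate oxidised − cell-mass equivalent = 1555 − 1.42 × 212.9 = 1253 kg O₂/d.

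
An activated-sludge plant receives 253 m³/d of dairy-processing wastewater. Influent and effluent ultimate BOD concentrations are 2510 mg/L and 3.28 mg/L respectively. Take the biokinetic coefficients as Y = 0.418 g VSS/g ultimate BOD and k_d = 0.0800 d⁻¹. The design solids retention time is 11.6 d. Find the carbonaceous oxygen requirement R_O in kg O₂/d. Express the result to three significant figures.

R_O ≈ 439 kg O₂/d

Correct the yield for decay: Y_obs = Y/(1 + k_d θ_c) = 0.418 / (1 + 0.0800 × 11.6) = 0.418 / 1.928 = 0.2168.
ΔS = 2510 − 3.28 = 2507 mg/L, so the substrate removal rate is 253 × 2507/1000 = 634.2 kg ultimate BOD/d.
Biomass synthesised: P_X = Y_obs × 634.2 = 137.5 kg VSS/d.
R_O = Q·(S₀ − S) − 1.42·P_X = 634.2 − 1.42 × 137.5 = 439.0 kg O₂/d.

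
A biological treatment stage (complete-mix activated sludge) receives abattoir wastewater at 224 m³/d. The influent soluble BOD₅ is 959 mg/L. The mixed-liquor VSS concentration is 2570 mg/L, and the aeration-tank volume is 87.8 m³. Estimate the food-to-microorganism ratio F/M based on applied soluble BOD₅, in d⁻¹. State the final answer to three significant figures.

F/M = applied load / biomass = Q·S₀/(V·X) = 224 × 959 / (87.80 × 2570) = 0.9520 d⁻¹.

F/M ≈ 0.952 d⁻¹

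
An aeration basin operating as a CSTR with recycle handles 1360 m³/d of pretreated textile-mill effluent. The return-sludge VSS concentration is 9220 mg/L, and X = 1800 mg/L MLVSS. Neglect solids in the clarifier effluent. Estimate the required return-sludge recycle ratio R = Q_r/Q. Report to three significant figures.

R ≈ 0.243

R = Q_r/Q = X/(X_r − X) = 1800 / (9220 − 1800) = 0.2426.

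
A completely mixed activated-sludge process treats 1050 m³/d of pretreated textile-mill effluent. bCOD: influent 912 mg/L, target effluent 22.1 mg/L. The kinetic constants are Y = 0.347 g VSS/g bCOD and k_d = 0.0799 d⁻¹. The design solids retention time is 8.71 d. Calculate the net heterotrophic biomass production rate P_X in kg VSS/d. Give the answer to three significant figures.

P_X ≈ 191 kg VSS/d

Correct the yield for decay: Y_obs = Y/(1 + k_d θ_c) = 0.347 / (1 + 0.0799 × 8.71) = 0.347 / 1.696 = 0.2046.
ΔS = 912 − 22.1 = 889.9 mg/L, so the substrate removal rate is 1050 × 889.9/1000 = 934.4 kg bCOD/d.
Biomass produced: P_X = Y_obs·Q·ΔS = 0.2046 × 934.4 ≈ 191.2 kg VSS/d.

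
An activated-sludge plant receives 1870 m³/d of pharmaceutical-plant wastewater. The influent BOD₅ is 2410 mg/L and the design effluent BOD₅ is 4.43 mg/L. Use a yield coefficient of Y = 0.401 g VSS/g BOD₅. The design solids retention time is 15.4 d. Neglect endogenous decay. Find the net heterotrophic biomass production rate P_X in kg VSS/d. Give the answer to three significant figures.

P_X ≈ 1800 kg VSS/d

No decay correction is needed, so Y_obs = Y = 0.401.
Substrate removed = Q·(S₀ − S) = 1870 m³/d × (2410 − 4.43) g/m³ = 4.5×10^6 g/d = 4498 kg/d.
So the net sludge growth is P_X = 0.4010 × 4498 = 1804 kg VSS/d.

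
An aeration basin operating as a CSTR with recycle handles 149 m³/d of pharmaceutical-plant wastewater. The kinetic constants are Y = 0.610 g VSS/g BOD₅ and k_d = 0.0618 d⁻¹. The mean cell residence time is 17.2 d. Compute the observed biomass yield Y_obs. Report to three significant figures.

Y_obs ≈ 0.296 g VSS/g BOD₅

Correct the yield for decay: Y_obs = Y/(1 + k_d θ_c) = 0.610 / (1 + 0.0618 × 17.2) = 0.610 / 2.063 = 0.2957.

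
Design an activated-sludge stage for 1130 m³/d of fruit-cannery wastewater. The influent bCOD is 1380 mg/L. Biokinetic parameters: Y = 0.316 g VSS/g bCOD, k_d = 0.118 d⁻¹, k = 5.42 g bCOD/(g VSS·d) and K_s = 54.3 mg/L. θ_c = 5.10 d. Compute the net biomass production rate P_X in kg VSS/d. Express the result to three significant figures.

P_X ≈ 305 kg VSS/d

Effluent substrate depends only on kinetics and SRT: S = K_s(1 + k_d θ_c) / [θ_c(Yk − k_d) − 1] = 54.3 × (1 + 0.118 × 5.10) / [5.10 × (0.316 × 5.42 − 0.118) − 1] = 86.98 / 7.133 = 12.19 mg/L.
Correct the yield for decay: Y_obs = Y/(1 + k_d θ_c) = 0.316 / (1 + 0.118 × 5.10) = 0.316 / 1.602 = 0.1973.
Q·(S₀ − S) = 1130 × (1380 − 12.2) × 10⁻³ = 1546 kg/d removed.
Biomass produced: P_X = Y_obs·Q·ΔS = 0.1973 × 1546 ≈ 304.9 kg VSS/d.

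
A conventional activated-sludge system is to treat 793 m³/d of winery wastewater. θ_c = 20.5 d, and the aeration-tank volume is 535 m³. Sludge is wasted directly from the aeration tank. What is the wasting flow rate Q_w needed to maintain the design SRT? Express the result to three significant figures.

Q_w ≈ 26.1 m³/d

Wasting from the aeration tank: Q_w = V / θ_c = 535.0 / 20.5 = 26.10 m³/d.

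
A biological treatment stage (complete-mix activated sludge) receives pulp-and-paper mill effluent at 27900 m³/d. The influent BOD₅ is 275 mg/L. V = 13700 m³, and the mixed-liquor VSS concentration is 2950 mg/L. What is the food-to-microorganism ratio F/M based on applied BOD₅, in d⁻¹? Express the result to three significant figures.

F/M ≈ 0.190 d⁻¹

F/M = applied load / biomass = Q·S₀/(V·X) = 27900 × 275 / (13700 × 2950) = 0.1898 d⁻¹.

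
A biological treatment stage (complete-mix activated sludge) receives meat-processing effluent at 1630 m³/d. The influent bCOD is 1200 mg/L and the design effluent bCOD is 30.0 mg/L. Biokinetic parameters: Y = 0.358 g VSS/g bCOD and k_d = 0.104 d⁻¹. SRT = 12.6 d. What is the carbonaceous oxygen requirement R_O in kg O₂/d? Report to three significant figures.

The observed yield is Y_obs = Y/(1 + k_d·θ_c) = 0.358 / (1 + 0.104 × 12.6) = 0.358 / 2.310 = 0.1550 g VSS per g bCOD removed.
Mass of bCOD removed per day: Q(S₀ − S) = 1630 × 1170 g/m³ = 1907 kg/d.
Biomass synthesised: P_X = Y_obs × 1907 = 295.5 kg VSS/d.
R_O = Q·ΔS − 1.42 P_X = 1907 − 419.6 = 1487 kg O₂/d.

R_O ≈ 1490 kg O₂/d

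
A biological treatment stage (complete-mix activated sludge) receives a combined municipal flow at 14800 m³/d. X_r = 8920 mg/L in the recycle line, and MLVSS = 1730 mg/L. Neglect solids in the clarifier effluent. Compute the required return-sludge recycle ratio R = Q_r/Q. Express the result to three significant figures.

R ≈ 0.241

Mass balance around the secondary clarifier (neglecting effluent solids): R = X / (X_r − X) = 1730 / (8920 − 1730) = 0.2406.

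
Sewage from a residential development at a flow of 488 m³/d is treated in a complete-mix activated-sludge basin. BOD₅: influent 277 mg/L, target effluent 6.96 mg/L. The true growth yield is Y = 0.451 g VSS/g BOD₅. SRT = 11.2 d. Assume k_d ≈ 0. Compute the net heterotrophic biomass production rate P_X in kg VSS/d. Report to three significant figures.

P_X ≈ 59.4 kg VSS/d

With endogenous decay neglected, the observed yield equals the true yield: Y_obs = Y = 0.451 g VSS/g BOD₅.
Q·(S₀ − S) = 488 × (277 − 6.96) × 10⁻³ = 131.8 kg/d removed.
So the net sludge growth is P_X = 0.4510 × 131.8 = 59.43 kg VSS/d.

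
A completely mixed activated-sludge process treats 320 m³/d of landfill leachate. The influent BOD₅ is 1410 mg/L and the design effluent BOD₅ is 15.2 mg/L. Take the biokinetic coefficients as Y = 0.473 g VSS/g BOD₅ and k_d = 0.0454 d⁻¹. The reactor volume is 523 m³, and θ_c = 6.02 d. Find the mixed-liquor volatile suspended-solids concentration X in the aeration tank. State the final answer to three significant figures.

X ≈ 1910 mg/L

Solving the biomass balance for X: X = Y Q (S₀−S) θ_c / [V (1+k_d θ_c)] = 0.473 × 320 × (1410 − 15.2) × 6.02 / [523 × (1 + 0.0454 × 6.02)] = 1908 mg/L.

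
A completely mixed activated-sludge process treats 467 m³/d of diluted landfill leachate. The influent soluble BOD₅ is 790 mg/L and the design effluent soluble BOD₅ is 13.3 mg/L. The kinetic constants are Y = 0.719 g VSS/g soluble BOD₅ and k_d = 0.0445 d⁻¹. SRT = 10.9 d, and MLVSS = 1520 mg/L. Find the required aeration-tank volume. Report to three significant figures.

Rearranging the biomass balance for a CMAS with decay, V = Y·Q·ΔS·θ_c / [X·(1+k_d θ_c)] = 0.719 × 467 × (790 − 13.3) × 10.9 / [1520 × (1 + 0.0445 × 10.9)] = 2.84×10^6 / 2257 = 1259 m³.

V ≈ 1260 m³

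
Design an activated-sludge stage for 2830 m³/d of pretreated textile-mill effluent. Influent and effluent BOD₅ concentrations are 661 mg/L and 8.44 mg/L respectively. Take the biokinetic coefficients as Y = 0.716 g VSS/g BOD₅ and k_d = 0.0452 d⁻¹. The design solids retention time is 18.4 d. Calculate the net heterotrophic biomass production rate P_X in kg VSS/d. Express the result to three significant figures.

The observed yield is Y_obs = Y/(1 + k_d·θ_c) = 0.716 / (1 + 0.0452 × 18.4) = 0.716 / 1.832 = 0.3909 g VSS per g BOD₅ removed.
Substrate removed = Q·(S₀ − S) = 2830 m³/d × (661 − 8.44) g/m³ = 1.85×10^6 g/d = 1847 kg/d.
So the net sludge growth is P_X = 0.3909 × 1847 = 721.9 kg VSS/d.

P_X ≈ 722 kg VSS/d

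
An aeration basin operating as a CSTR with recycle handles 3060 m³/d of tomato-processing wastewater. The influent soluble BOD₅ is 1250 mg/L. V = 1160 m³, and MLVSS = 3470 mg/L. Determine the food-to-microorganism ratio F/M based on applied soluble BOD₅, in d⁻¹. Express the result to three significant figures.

F/M ≈ 0.950 d⁻¹

F/M = applied load / biomass = Q·S₀/(V·X) = 3060 × 1250 / (1160 × 3470) = 0.9503 d⁻¹.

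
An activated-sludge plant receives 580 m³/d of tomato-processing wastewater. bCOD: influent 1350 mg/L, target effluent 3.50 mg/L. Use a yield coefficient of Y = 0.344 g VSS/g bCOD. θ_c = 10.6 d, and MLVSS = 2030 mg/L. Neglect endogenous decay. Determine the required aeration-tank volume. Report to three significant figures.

V ≈ 1400 m³

Biomass mass balance (decay neglected): V·X = Y·Q·(S₀ − S)·θ_c, so V = 0.344 × 580 × (1350 − 3.50) × 10.6 / 2030 = 1403 m³.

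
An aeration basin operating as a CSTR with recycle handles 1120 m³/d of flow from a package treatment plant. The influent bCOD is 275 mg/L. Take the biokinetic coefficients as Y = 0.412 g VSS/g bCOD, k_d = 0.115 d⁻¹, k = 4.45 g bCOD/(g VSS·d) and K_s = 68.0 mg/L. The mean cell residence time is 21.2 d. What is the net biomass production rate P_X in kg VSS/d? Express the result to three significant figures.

Effluent substrate depends only on kinetics and SRT: S = K_s(1 + k_d θ_c) / [θ_c(Yk − k_d) − 1] = 68.0 × (1 + 0.115 × 21.2) / [21.2 × (0.412 × 4.45 − 0.115) − 1] = 233.8 / 35.43 = 6.598 mg/L.
Y_obs = Y / (1 + k_d θ_c) = 0.412 / (1 + 0.115 × 21.2) = 0.412 / 3.438 = 0.1198.
Mass of bCOD removed per day: Q(S₀ − S) = 1120 × 268.4 g/m³ = 300.6 kg/d.
P_X = Y_obs · Q(S₀ − S) = 0.1198 × 300.6 = 36.02 kg VSS/d.

P_X ≈ 36.0 kg VSS/d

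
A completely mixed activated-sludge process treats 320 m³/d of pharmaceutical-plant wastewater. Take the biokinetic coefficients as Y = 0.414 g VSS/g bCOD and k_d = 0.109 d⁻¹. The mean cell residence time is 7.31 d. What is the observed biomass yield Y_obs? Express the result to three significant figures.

Y_obs ≈ 0.230 g VSS/g bCOD

Y_obs = Y / (1 + k_d θ_c) = 0.414 / (1 + 0.109 × 7.31) = 0.414 / 1.797 = 0.2304.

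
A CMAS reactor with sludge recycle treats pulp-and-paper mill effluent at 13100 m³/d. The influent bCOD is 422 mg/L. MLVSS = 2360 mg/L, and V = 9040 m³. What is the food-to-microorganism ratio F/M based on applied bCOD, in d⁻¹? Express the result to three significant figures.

F/M ≈ 0.259 d⁻¹

F/M = applied load / biomass = Q·S₀/(V·X) = 13100 × 422 / (9040 × 2360) = 0.2591 d⁻¹.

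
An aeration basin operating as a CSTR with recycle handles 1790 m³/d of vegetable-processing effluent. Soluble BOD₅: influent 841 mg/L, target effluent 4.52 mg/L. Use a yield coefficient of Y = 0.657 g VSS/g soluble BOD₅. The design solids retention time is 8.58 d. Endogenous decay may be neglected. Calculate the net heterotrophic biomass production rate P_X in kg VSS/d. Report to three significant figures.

Since k_d ≈ 0, Y_obs = Y = 0.657 g VSS/g soluble BOD₅.
Q·(S₀ − S) = 1790 × (841 − 4.52) × 10⁻³ = 1497 kg/d removed.
So the net sludge growth is P_X = 0.6570 × 1497 = 983.7 kg VSS/d.

P_X ≈ 984 kg VSS/d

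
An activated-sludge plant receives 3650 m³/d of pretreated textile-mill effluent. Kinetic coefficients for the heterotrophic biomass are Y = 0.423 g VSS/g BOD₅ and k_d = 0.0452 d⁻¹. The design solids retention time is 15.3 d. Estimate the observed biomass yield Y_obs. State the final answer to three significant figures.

Y_obs ≈ 0.250 g VSS/g BOD₅

Y_obs = Y / (1 + k_d θ_c) = 0.423 / (1 + 0.0452 × 15.3) = 0.423 / 1.692 = 0.2501.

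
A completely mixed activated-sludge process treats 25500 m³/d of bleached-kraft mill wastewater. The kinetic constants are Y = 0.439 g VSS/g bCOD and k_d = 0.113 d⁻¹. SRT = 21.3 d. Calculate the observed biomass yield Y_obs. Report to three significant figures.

Y_obs ≈ 0.129 g VSS/g bCOD

Y_obs = Y / (1 + k_d θ_c) = 0.439 / (1 + 0.113 × 21.3) = 0.439 / 3.407 = 0.1289.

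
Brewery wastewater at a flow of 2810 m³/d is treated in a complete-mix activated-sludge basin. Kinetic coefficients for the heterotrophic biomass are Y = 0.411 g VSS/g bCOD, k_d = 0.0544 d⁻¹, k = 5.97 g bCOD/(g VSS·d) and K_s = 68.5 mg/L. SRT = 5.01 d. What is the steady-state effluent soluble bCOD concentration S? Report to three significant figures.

S ≈ 7.91 mg/L

From the Monod/SRT balance for a CMAS, S = K_s·(1+k_d θ_c)/[θ_c·(Y k − k_d) − 1] = 68.5 × (1 + 0.0544 × 5.01) / [5.01 × (0.411 × 5.97 − 0.0544) − 1] = 87.17 / 11.02 = 7.910 mg/L.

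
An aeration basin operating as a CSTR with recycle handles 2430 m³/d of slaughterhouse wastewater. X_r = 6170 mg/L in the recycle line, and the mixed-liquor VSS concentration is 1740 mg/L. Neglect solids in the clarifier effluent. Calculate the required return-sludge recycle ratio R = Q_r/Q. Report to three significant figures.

Solids balance on the clarifier gives (1+R)X = R·X_r, so R = X/(X_r − X) = 1740 / (6170 − 1740) = 0.3928.

R ≈ 0.393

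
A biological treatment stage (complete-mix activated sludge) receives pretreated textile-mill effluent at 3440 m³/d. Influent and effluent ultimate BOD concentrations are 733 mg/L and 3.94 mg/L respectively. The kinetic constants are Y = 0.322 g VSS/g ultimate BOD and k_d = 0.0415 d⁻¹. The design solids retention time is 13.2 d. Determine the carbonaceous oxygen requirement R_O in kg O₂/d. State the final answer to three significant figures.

R_O ≈ 1770 kg O₂/d

Correct the yield for decay: Y_obs = Y/(1 + k_d θ_c) = 0.322 / (1 + 0.0415 × 13.2) = 0.322 / 1.548 = 0.2080.
ΔS = 733 − 3.94 = 729.1 mg/L, so the substrate removal rate is 3440 × 729.1/1000 = 2508 kg ultimate BOD/d.
Biomass synthesised: P_X = Y_obs × 2508 = 521.8 kg VSS/d.
Carbonaceous O₂ demand = substrate oxidised − cell-mass equivalent = 2508 − 1.42 × 521.8 = 1767 kg O₂/d.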